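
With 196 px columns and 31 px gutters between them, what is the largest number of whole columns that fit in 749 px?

k columns need k·196 + (k−1)·31 = k·227 − 31.
k·227 − 31 ≤ 749 → k ≤ 780 / 227 ≈ 3.44, so k = 3.

3 columns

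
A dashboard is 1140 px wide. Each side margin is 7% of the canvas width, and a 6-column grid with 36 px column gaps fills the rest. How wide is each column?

133.4 px

1140 × (1 − 2·7%) = 1140 × 86% = 980.4 px for the columns.
6 columns + 5 column gaps: 6c + 5·36 = 980.4.
6c = 980.4 − 180 = 800.4, so c = 133.4 px.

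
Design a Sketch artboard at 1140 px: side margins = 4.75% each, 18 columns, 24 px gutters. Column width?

1140 × (1 − 2·4.75%) = 1140 × 90.5% = 1031.7 px for the columns.
1031.7 − 17·24 = 623.7; ÷18 gives c = 34.65 px.

34.65 px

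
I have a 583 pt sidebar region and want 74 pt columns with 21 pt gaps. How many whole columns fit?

6 columns

Each extra column adds 74 + 21 = 95 pt.
(583 + 21) / 95 = 6.36, so 6 columns fit.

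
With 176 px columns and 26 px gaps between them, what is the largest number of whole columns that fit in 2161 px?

10 columns: 10·176 + 9·26 = 1994 px ≤ 2161.
11 columns: 2196 px > 2161. So 10.

10 columns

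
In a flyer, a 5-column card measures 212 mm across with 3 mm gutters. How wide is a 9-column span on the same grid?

212 − 4·3 = 200; ÷5 gives c = 40 mm.
9-column span = 9·40 + 8·3 = 384 mm.

384 mm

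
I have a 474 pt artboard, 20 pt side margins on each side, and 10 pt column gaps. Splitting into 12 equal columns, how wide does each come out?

27 pt

Subtract both margins: 474 − 2·20 = 434 pt.
Subtracting 11 column gaps of 10 leaves 324 for 12 columns, so c = 27 pt.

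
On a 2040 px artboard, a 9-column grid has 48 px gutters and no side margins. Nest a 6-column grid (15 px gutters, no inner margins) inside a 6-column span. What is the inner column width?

Subtracting 8 gutters of 48 leaves 1656 for 9 columns, so c = 184 px.
Span of 6: 6·184 + 5·48 = 1104 + 240 = 1344 px.
Subtracting 5 gutters of 15 leaves 1269 for 6 columns, so d = 211.5 px.

211.5 px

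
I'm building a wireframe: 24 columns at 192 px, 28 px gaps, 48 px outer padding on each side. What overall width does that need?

5348 px

Artboard = 2·48 + 24·192 + 23·28 = 96 + 4608 + 644 = 5348 px.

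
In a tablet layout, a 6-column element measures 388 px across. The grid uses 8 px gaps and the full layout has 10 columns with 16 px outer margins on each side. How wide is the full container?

388 − 5·8 = 348; ÷6 gives c = 58 px.
Container = 2·16 + 10·58 + 9·8 = 32 + 580 + 72 = 684 px.

684 px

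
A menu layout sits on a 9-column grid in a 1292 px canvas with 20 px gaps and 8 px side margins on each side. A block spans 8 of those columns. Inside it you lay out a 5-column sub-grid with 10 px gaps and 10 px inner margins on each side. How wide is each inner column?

214.4 px

Outer content = 1292 − 2·8 = 1276 px.
9c + 8·20 = 1276 → 9c = 1116 → c = 124 px.
Span of 8: 8·124 + 7·20 = 992 + 140 = 1132 px.
Inner content = 1132 − 2·10 = 1112 px.
5 columns + 4 gaps: 5d + 4·10 = 1112.
5d = 1112 − 40 = 1072, so d = 214.4 px.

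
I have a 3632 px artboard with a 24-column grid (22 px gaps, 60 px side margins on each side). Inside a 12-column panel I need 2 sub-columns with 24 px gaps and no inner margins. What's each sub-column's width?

860.5 px

Take off 120 px of margins, leaving 3512 px.
Subtracting 23 gaps of 22 leaves 3006 for 24 columns, so c = 125.25 px.
Span of 12: 12·125.25 + 11·22 = 1503 + 242 = 1745 px.
Subtracting 1 gap of 24 leaves 1721 for 2 columns, so d = 860.5 px.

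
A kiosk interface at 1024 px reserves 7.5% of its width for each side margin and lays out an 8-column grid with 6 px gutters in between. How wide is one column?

Each margin = 7.5% of 1024 = 76.8 px; content = 1024 − 2·76.8 = 870.4 px.
Subtracting 7 gutters of 6 leaves 828.4 for 8 columns, so c = 103.55 px.

103.55 px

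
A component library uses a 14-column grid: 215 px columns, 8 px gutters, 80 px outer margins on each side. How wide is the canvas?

3274 px

Canvas = 2·80 + 14·215 + 13·8 = 160 + 3010 + 104 = 3274 px.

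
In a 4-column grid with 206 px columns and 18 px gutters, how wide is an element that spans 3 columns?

Span of 3: 3·206 + 2·18 = 618 + 36 = 654 px.

654 px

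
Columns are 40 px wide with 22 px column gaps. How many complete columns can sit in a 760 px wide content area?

12 columns

12 columns: 12·40 + 11·22 = 722 px ≤ 760.
13 columns: 784 px > 760. So 12.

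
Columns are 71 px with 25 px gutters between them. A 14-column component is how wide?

14-column span = 14·71 + 13·25 = 1319 px.

1319 px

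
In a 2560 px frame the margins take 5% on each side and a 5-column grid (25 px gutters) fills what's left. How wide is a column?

440.8 px

Margins: 5% × 2560 = 128 px each, so content = 2560 − 256 = 2304 px.
Subtracting 4 gutters of 25 leaves 2204 for 5 columns, so c = 440.8 px.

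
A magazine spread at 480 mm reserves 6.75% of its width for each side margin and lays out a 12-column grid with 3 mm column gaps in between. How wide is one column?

Margins: 6.75% × 480 = 32.4 mm each, so content = 480 − 64.8 = 415.2 mm.
415.2 − 11·3 = 382.2; ÷12 gives c = 31.85 mm.

31.85 mm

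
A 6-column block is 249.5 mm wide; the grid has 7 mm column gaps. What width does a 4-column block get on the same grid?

249.5 − 5·7 = 214.5; ÷6 gives c = 35.75 mm.
4-column span = 4·35.75 + 3·7 = 164 mm.

164 mm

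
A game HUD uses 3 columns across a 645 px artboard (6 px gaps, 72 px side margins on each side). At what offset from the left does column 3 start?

410 px

Content = 645 − 2·72 = 501 px.
Subtracting 2 gaps of 6 leaves 489 for 3 columns, so c = 163 px.
Before column 3: the margin + 2 columns + 2 gaps.
Offset = 72 + 2·(163 + 6) = 72 + 338 = 410 px.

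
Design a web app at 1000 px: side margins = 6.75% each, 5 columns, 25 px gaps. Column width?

153 px

Each margin = 6.75% of 1000 = 67.5 px; content = 1000 − 2·67.5 = 865 px.
5 columns + 4 gaps: 5c + 4·25 = 865.
5c = 865 − 100 = 765, so c = 153 px.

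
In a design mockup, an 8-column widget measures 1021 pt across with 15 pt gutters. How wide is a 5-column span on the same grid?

1021 − 7·15 = 916; ÷8 gives c = 114.5 pt.
5-column span = 5·114.5 + 4·15 = 632.5 pt.

632.5 pt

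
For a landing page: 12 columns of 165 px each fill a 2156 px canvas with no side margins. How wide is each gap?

16 px

Columns use 1980 px, leaving 176 px across 11 gaps = 16 px each.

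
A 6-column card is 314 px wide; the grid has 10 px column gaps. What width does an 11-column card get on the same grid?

6 columns + 5 column gaps: 6c + 5·10 = 314.
6c = 314 − 50 = 264, so c = 44 px.
11 columns plus 10 column gaps: 484 + 100 = 584 px.

584 px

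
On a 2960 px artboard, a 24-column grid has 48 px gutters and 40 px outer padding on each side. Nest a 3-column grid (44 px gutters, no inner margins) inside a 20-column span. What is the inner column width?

Outer content = 2960 − 2·40 = 2880 px.
2880 − 23·48 = 1776; ÷24 gives c = 74 px.
20 columns plus 19 gutters: 1480 + 912 = 2392 px.
3d + 2·44 = 2392 → 3d = 2304 → d = 768 px.

768 px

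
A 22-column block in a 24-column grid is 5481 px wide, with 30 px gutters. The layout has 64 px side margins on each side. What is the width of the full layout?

6110 px

22 columns + 21 gutters: 22c + 21·30 = 5481.
22c = 5481 − 630 = 4851, so c = 220.5 px.
Total width: 2·64 + 24·220.5 + 23·30 = 6110 px.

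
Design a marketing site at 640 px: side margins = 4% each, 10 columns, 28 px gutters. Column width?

33.68 px

640 × (1 − 2·4%) = 640 × 92% = 588.8 px for the columns.
10c + 9·28 = 588.8 → 10c = 336.8 → c = 33.68 px.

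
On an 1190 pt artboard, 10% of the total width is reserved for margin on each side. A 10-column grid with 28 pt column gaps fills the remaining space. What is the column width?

1190 × (1 − 2·10%) = 1190 × 80% = 952 pt for the columns.
952 − 9·28 = 700; ÷10 gives c = 70 pt.

70 pt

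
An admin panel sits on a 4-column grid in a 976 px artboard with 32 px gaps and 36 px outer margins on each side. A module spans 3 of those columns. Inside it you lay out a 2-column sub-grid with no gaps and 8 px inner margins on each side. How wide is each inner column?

327 px

Outer content = 976 − 2·36 = 904 px.
4 columns + 3 gaps: 4c + 3·32 = 904.
4c = 904 − 96 = 808, so c = 202 px.
3 columns plus 2 gaps: 606 + 64 = 670 px.
Inner content = 670 − 2·8 = 654 px.
2d = 654 → d = 327 px.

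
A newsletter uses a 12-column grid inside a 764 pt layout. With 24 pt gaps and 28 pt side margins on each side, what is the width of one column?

37 pt

Subtract both margins: 764 − 2·28 = 708 pt.
708 − 11·24 = 444; ÷12 gives c = 37 pt.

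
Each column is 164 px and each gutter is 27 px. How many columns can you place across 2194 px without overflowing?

11 columns: 11·164 + 10·27 = 2074 px ≤ 2194.
12 columns: 2265 px > 2194. So 11.

11 columns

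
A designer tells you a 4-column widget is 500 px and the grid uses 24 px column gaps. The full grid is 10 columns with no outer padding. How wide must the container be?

1286 px

500 − 3·24 = 428; ÷4 gives c = 107 px.
Container = 10·107 + 9·24 = 1070 + 216 = 1286 px.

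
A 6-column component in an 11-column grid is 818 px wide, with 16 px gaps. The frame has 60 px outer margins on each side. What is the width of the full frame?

Subtracting 5 gaps of 16 leaves 738 for 6 columns, so c = 123 px.
Adding margins, columns and gutters: 120 + 1353 + 160 = 1633 px.

1633 px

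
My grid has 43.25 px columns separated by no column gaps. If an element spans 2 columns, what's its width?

2-column span = 2·43.25 = 86.5 px.

86.5 px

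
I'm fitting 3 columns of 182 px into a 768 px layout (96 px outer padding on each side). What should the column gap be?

Take off 192 px of margins, leaving 576 px.
3·182 + 2g = 576 → 2g = 30 → g = 15 px.

15 px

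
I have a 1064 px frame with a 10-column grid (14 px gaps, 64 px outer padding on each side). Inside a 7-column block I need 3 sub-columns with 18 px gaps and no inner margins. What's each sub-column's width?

205 px

Inside the margins: 1064 − 128 = 936 px.
Subtracting 9 gaps of 14 leaves 810 for 10 columns, so c = 81 px.
7 columns plus 6 gaps: 567 + 84 = 651 px.
Subtracting 2 gaps of 18 leaves 615 for 3 columns, so d = 205 px.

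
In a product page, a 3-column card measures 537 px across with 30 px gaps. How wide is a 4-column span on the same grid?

726 px

537 − 2·30 = 477; ÷3 gives c = 159 px.
4 columns plus 3 gaps: 636 + 90 = 726 px.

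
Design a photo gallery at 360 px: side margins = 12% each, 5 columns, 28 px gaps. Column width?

32.32 px

Margins: 12% × 360 = 43.2 px each, so content = 360 − 86.4 = 273.6 px.
5 columns + 4 gaps: 5c + 4·28 = 273.6.
5c = 273.6 − 112 = 161.6, so c = 32.32 px.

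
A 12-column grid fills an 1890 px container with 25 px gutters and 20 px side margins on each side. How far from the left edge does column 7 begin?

957.5 px

Inside the margins: 1890 − 40 = 1850 px.
1850 − 11·25 = 1575; ÷12 gives c = 131.25 px.
Before column 7: the margin + 6 columns + 6 gutters.
Offset = 20 + 6·(131.25 + 25) = 20 + 937.5 = 957.5 px.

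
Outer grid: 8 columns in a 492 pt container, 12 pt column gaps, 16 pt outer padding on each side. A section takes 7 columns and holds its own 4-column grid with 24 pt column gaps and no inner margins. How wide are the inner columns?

82.25 pt

Inside the margins: 492 − 32 = 460 pt.
460 − 7·12 = 376; ÷8 gives c = 47 pt.
Span of 7: 7·47 + 6·12 = 329 + 72 = 401 pt.
4d + 3·24 = 401 → 4d = 329 → d = 82.25 pt.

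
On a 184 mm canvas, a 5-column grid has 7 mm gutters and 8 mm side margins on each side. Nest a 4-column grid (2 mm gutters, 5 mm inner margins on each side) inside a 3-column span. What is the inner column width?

20.5 mm

Take off 16 mm of margins, leaving 168 mm.
168 − 4·7 = 140; ÷5 gives c = 28 mm.
3 columns plus 2 gutters: 84 + 14 = 98 mm.
Inner content = 98 − 2·5 = 88 mm.
88 − 3·2 = 82; ÷4 gives d = 20.5 mm.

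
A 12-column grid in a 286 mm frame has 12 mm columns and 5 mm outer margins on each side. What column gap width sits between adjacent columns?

Inside the margins: 286 − 10 = 276 mm.
12 columns take 12·12 = 144 mm; remaining 132 splits into 11 column gaps.
g = 132 / 11 = 12 mm.

12 mm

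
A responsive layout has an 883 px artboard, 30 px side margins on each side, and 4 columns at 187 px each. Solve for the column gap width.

25 px

Subtract both margins: 883 − 2·30 = 823 px.
4 columns take 4·187 = 748 px; remaining 75 splits into 3 column gaps.
g = 75 / 3 = 25 px.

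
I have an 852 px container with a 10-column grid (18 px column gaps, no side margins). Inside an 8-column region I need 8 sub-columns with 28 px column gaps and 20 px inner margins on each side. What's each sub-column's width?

852 − 9·18 = 690; ÷10 gives c = 69 px.
Span of 8: 8·69 + 7·18 = 552 + 126 = 678 px.
Inner content = 678 − 2·20 = 638 px.
8 columns + 7 column gaps: 8d + 7·28 = 638.
8d = 638 − 196 = 442, so d = 55.25 px.

55.25 px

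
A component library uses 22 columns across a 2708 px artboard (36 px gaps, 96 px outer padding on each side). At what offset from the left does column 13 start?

1488 px

Inside the margins: 2708 − 192 = 2516 px.
22 columns + 21 gaps: 22c + 21·36 = 2516.
22c = 2516 − 756 = 1760, so c = 80 px.
Each column+gutter stride is 116 px; 12 of them past the 96 px margin is 96 + 1392 = 1488 px.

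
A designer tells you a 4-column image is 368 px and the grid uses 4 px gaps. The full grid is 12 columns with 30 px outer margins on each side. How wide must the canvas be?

4c + 3·4 = 368 → 4c = 356 → c = 89 px.
Canvas = 2·30 + 12·89 + 11·4 = 60 + 1068 + 44 = 1172 px.

1172 px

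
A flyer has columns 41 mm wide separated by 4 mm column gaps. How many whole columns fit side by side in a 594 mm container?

13 columns

k columns need k·41 + (k−1)·4 = k·45 − 4.
k·45 − 4 ≤ 594 → k ≤ 598 / 45 ≈ 13.29, so k = 13.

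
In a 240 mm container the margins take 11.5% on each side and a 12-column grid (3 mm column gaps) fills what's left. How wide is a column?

12.65 mm

Margins: 11.5% × 240 = 27.6 mm each, so content = 240 − 55.2 = 184.8 mm.
184.8 − 11·3 = 151.8; ÷12 gives c = 12.65 mm.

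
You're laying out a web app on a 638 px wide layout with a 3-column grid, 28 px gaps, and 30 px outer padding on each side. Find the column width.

Subtract both margins: 638 − 2·30 = 578 px.
Subtracting 2 gaps of 28 leaves 522 for 3 columns, so c = 174 px.

174 px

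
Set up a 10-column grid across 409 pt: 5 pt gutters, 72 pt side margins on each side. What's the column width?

Subtract both margins: 409 − 2·72 = 265 pt.
10c + 9·5 = 265 → 10c = 220 → c = 22 pt.

22 pt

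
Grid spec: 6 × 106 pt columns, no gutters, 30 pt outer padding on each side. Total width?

696 pt

Summing: 60 + 636 = 696 pt.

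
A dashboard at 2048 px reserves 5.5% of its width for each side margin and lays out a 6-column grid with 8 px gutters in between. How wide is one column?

Each margin = 5.5% of 2048 = 112.64 px; content = 2048 − 2·112.64 = 1822.72 px.
1822.72 − 5·8 = 1782.72; ÷6 gives c = 297.12 px.

297.12 px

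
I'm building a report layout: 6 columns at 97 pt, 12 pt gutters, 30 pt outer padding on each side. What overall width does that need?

702 pt

Frame = 2·30 + 6·97 + 5·12 = 60 + 582 + 60 = 702 pt.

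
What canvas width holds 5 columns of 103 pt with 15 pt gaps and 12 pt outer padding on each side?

Total width: 2·12 + 5·103 + 4·15 = 599 pt.

599 pt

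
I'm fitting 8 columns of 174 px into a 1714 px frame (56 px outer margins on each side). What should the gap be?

30 px

Take off 112 px of margins, leaving 1602 px.
8 columns take 8·174 = 1392 px; remaining 210 splits into 7 gaps.
g = 210 / 7 = 30 px.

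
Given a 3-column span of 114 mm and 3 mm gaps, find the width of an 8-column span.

114 − 2·3 = 108; ÷3 gives c = 36 mm.
Span of 8: 8·36 + 7·3 = 288 + 21 = 309 mm.

309 mm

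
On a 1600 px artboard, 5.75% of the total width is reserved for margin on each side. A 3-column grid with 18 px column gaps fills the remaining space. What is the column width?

Each margin = 5.75% of 1600 = 92 px; content = 1600 − 2·92 = 1416 px.
Subtracting 2 column gaps of 18 leaves 1380 for 3 columns, so c = 460 px.

460 px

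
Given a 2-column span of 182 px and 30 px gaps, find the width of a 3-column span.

2 columns + 1 gap: 2c + 1·30 = 182.
2c = 182 − 30 = 152, so c = 76 px.
3 columns plus 2 gaps: 228 + 60 = 288 px.

288 px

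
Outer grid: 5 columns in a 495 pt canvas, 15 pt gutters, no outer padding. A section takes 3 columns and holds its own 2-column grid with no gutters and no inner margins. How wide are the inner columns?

145.5 pt

5 columns + 4 gutters: 5c + 4·15 = 495.
5c = 495 − 60 = 435, so c = 87 pt.
Span of 3: 3·87 + 2·15 = 261 + 30 = 291 pt.
291 / 2 = 145.5 pt per column.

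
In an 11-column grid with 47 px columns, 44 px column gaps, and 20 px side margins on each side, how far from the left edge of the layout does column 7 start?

566 px

Column 7 starts at margin + 6·(column + gutter) = 20 + 6·91 = 566 px.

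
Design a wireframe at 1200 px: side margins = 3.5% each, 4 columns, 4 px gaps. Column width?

276 px

Each margin = 3.5% of 1200 = 42 px; content = 1200 − 2·42 = 1116 px.
Subtracting 3 gaps of 4 leaves 1104 for 4 columns, so c = 276 px.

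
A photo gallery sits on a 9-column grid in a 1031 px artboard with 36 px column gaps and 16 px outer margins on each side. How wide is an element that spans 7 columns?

Inside the margins: 1031 − 32 = 999 px.
9c + 8·36 = 999 → 9c = 711 → c = 79 px.
Span of 7: 7·79 + 6·36 = 553 + 216 = 769 px.

769 px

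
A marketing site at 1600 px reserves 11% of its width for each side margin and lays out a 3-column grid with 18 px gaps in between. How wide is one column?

404 px

Each margin = 11% of 1600 = 176 px; content = 1600 − 2·176 = 1248 px.
Subtracting 2 gaps of 18 leaves 1212 for 3 columns, so c = 404 px.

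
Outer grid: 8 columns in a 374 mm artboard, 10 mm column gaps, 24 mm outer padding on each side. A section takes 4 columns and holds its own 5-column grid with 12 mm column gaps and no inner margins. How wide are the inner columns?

22 mm

Take off 48 mm of margins, leaving 326 mm.
Subtracting 7 column gaps of 10 leaves 256 for 8 columns, so c = 32 mm.
4 columns plus 3 column gaps: 128 + 30 = 158 mm.
5d + 4·12 = 158 → 5d = 110 → d = 22 mm.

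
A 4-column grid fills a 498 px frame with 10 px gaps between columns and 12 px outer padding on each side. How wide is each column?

111 px

Content width = 498 − 2·12 = 474 px.
Subtracting 3 gaps of 10 leaves 444 for 4 columns, so c = 111 px.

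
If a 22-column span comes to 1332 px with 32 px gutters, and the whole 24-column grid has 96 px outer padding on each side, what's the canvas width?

1648 px

1332 − 21·32 = 660; ÷22 gives c = 30 px.
Adding margins, columns and gutters: 192 + 720 + 736 = 1648 px.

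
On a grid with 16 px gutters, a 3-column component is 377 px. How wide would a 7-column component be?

3c + 2·16 = 377 → 3c = 345 → c = 115 px.
Span of 7: 7·115 + 6·16 = 805 + 96 = 901 px.

901 px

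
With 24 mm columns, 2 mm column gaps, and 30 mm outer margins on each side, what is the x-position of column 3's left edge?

82 mm

Each column+gutter stride is 26 mm; 2 of them past the 30 mm margin is 30 + 52 = 82 mm.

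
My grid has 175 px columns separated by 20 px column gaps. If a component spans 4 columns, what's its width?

Span of 4: 4·175 + 3·20 = 700 + 60 = 760 px.

760 px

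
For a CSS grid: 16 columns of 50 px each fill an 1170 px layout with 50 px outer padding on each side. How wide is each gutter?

Take off 100 px of margins, leaving 1070 px.
Columns use 800 px, leaving 270 px across 15 gutters = 18 px each.

18 px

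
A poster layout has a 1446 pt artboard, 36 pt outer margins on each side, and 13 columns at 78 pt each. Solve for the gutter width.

30 pt

Take off 72 pt of margins, leaving 1374 pt.
13 columns take 13·78 = 1014 pt; remaining 360 splits into 12 gutters.
g = 360 / 12 = 30 pt.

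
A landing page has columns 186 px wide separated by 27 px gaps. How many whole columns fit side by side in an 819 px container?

3 columns

Each extra column adds 186 + 27 = 213 px.
(819 + 27) / 213 = 3.97, so 3 columns fit.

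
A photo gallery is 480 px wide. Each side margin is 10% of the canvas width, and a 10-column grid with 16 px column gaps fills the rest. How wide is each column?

24 px

Margins: 10% × 480 = 48 px each, so content = 480 − 96 = 384 px.
384 − 9·16 = 240; ÷10 gives c = 24 px.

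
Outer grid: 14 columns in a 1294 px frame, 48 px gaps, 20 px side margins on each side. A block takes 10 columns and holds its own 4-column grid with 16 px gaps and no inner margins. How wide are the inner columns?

208.5 px

Inside the margins: 1294 − 40 = 1254 px.
1254 − 13·48 = 630; ÷14 gives c = 45 px.
10-column span = 10·45 + 9·48 = 882 px.
Subtracting 3 gaps of 16 leaves 834 for 4 columns, so d = 208.5 px.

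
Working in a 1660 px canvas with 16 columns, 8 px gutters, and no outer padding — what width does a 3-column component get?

304.75 px

16 columns + 15 gutters: 16c + 15·8 = 1660.
16c = 1660 − 120 = 1540, so c = 96.25 px.
Span of 3: 3·96.25 + 2·8 = 288.75 + 16 = 304.75 px.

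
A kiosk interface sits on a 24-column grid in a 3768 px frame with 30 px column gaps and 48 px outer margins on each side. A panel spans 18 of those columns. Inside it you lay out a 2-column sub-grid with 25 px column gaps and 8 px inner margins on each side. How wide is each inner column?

Take off 96 px of margins, leaving 3672 px.
3672 − 23·30 = 2982; ÷24 gives c = 124.25 px.
18-column span = 18·124.25 + 17·30 = 2746.5 px.
Inner content = 2746.5 − 2·8 = 2730.5 px.
Subtracting 1 column gap of 25 leaves 2705.5 for 2 columns, so d = 1352.75 px.

1352.75 px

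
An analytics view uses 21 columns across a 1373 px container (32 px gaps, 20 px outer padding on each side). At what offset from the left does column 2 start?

Inside the margins: 1373 − 40 = 1333 px.
21 columns + 20 gaps: 21c + 20·32 = 1333.
21c = 1333 − 640 = 693, so c = 33 px.
Each column+gutter stride is 65 px; 1 of them past the 20 px margin is 20 + 65 = 85 px.

85 px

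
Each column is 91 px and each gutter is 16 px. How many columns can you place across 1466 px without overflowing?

Each extra column adds 91 + 16 = 107 px.
(1466 + 16) / 107 = 13.85, so 13 columns fit.

13 columns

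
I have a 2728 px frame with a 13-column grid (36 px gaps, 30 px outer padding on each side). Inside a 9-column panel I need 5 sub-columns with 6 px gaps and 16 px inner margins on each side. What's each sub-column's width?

356 px

Subtract both margins: 2728 − 2·30 = 2668 px.
Subtracting 12 gaps of 36 leaves 2236 for 13 columns, so c = 172 px.
9 columns plus 8 gaps: 1548 + 288 = 1836 px.
Inner content = 1836 − 2·16 = 1804 px.
Subtracting 4 gaps of 6 leaves 1780 for 5 columns, so d = 356 px.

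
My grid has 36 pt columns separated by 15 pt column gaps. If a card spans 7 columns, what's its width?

342 pt

Span of 7: 7·36 + 6·15 = 252 + 90 = 342 pt.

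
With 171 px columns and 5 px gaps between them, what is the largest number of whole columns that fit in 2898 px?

16 columns: 16·171 + 15·5 = 2811 px ≤ 2898.
17 columns: 2987 px > 2898. So 16.

16 columns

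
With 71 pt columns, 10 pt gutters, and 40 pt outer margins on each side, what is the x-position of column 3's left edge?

202 pt

Before column 3: the margin + 2 columns + 2 gutters.
Offset = 40 + 2·(71 + 10) = 40 + 162 = 202 pt.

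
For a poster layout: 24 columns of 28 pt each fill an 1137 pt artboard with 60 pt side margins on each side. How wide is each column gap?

Content width = 1137 − 2·60 = 1017 pt.
24 columns take 24·28 = 672 pt; remaining 345 splits into 23 column gaps.
g = 345 / 23 = 15 pt.

15 pt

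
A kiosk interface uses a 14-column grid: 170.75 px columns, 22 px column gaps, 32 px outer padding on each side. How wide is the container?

Container = 2·32 + 14·170.75 + 13·22 = 64 + 2390.5 + 286 = 2740.5 px.

2740.5 px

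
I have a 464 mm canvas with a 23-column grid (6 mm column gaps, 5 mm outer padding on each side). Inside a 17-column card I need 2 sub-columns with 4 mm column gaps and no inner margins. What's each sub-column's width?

Outer content = 464 − 2·5 = 454 mm.
23 columns + 22 column gaps: 23c + 22·6 = 454.
23c = 454 − 132 = 322, so c = 14 mm.
Span of 17: 17·14 + 16·6 = 238 + 96 = 334 mm.
334 − 1·4 = 330; ÷2 gives d = 165 mm.

165 mm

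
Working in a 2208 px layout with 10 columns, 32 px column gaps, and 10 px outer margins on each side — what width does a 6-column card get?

1300 px

Take off 20 px of margins, leaving 2188 px.
10 columns + 9 column gaps: 10c + 9·32 = 2188.
10c = 2188 − 288 = 1900, so c = 190 px.
6-column span = 6·190 + 5·32 = 1300 px.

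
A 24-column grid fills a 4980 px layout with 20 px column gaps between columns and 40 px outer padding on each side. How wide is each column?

185 px

Inside the margins: 4980 − 80 = 4900 px.
Subtracting 23 column gaps of 20 leaves 4440 for 24 columns, so c = 185 px.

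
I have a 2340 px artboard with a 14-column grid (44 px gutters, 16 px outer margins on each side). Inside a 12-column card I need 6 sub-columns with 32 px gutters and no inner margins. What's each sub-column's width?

302 px

Inside the margins: 2340 − 32 = 2308 px.
Subtracting 13 gutters of 44 leaves 1736 for 14 columns, so c = 124 px.
Span of 12: 12·124 + 11·44 = 1488 + 484 = 1972 px.
Subtracting 5 gutters of 32 leaves 1812 for 6 columns, so d = 302 px.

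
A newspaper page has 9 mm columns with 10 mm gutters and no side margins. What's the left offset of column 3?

Before column 3: 2 columns + 2 gutters.
Offset = 2·(9 + 10) = 2·19 = 38 mm.

38 mm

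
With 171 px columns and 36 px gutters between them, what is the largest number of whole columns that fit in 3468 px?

16 columns

16 columns: 16·171 + 15·36 = 3276 px ≤ 3468.
17 columns: 3483 px > 3468. So 16.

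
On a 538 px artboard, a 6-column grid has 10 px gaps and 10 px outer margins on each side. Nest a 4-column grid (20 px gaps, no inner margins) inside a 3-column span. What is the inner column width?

48.5 px

Outer content = 538 − 2·10 = 518 px.
6 columns + 5 gaps: 6c + 5·10 = 518.
6c = 518 − 50 = 468, so c = 78 px.
Span of 3: 3·78 + 2·10 = 234 + 20 = 254 px.
4 columns + 3 gaps: 4d + 3·20 = 254.
4d = 254 − 60 = 194, so d = 48.5 px.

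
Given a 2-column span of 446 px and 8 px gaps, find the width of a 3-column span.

673 px

2c + 1·8 = 446 → 2c = 438 → c = 219 px.
3 columns plus 2 gaps: 657 + 16 = 673 px.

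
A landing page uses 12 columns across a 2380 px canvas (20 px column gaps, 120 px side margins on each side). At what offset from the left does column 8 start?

Inside the margins: 2380 − 240 = 2140 px.
Subtracting 11 column gaps of 20 leaves 1920 for 12 columns, so c = 160 px.
Each column+gutter stride is 180 px; 7 of them past the 120 px margin is 120 + 1260 = 1380 px.

1380 px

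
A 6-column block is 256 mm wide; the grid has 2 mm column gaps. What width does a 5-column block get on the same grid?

6 columns + 5 column gaps: 6c + 5·2 = 256.
6c = 256 − 10 = 246, so c = 41 mm.
5-column span = 5·41 + 4·2 = 213 mm.

213 mm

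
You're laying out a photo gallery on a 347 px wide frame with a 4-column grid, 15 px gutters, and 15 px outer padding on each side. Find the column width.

Content width = 347 − 2·15 = 317 px.
4 columns + 3 gutters: 4c + 3·15 = 317.
4c = 317 − 45 = 272, so c = 68 px.

68 px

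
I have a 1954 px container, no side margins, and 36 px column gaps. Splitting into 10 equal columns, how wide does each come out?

Subtracting 9 column gaps of 36 leaves 1630 for 10 columns, so c = 163 px.

163 px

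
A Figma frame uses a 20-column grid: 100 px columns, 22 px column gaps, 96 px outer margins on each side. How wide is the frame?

Adding margins, columns and gutters: 192 + 2000 + 418 = 2610 px.

2610 px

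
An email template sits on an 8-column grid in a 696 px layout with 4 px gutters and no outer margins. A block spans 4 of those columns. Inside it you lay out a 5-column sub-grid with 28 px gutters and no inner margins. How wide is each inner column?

46.8 px

Subtracting 7 gutters of 4 leaves 668 for 8 columns, so c = 83.5 px.
Span of 4: 4·83.5 + 3·4 = 334 + 12 = 346 px.
5 columns + 4 gutters: 5d + 4·28 = 346.
5d = 346 − 112 = 234, so d = 46.8 px.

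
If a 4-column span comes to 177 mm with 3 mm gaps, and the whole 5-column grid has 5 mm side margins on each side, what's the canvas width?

232 mm

Subtracting 3 gaps of 3 leaves 168 for 4 columns, so c = 42 mm.
Adding margins, columns and gutters: 10 + 210 + 12 = 232 mm.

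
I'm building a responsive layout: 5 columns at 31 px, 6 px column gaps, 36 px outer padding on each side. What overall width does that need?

251 px

Adding margins, columns and gutters: 72 + 155 + 24 = 251 px.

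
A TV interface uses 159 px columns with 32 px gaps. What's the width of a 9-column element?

9-column span = 9·159 + 8·32 = 1687 px.

1687 px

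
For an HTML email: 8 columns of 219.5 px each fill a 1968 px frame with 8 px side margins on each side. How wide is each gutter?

Inside the margins: 1968 − 16 = 1952 px.
8·219.5 + 7g = 1952 → 7g = 196 → g = 28 px.

28 px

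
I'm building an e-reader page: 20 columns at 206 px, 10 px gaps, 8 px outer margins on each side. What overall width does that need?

Frame = 2·8 + 20·206 + 19·10 = 16 + 4120 + 190 = 4326 px.

4326 px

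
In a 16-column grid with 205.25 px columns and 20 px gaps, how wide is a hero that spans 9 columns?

9-column span = 9·205.25 + 8·20 = 2007.25 px.

2007.25 px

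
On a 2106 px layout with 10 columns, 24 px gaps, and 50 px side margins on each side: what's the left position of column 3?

456 px

Subtract both margins: 2106 − 2·50 = 2006 px.
10 columns + 9 gaps: 10c + 9·24 = 2006.
10c = 2006 − 216 = 1790, so c = 179 px.
Column 3 starts at margin + 2·(column + gutter) = 50 + 2·203 = 456 px.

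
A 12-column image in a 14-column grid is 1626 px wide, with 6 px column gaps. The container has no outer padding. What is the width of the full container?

1898 px

1626 − 11·6 = 1560; ÷12 gives c = 130 px.
Summing: 1820 + 78 = 1898 px.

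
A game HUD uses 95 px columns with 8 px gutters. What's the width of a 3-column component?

301 px

Span of 3: 3·95 + 2·8 = 285 + 16 = 301 px.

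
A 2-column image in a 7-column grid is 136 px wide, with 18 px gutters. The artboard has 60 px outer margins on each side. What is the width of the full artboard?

641 px

2c + 1·18 = 136 → 2c = 118 → c = 59 px.
Artboard = 2·60 + 7·59 + 6·18 = 120 + 413 + 108 = 641 px.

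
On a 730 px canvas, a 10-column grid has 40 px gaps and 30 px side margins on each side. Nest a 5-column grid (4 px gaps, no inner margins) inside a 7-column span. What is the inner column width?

Inside the margins: 730 − 60 = 670 px.
10c + 9·40 = 670 → 10c = 310 → c = 31 px.
7-column span = 7·31 + 6·40 = 457 px.
457 − 4·4 = 441; ÷5 gives d = 88.2 px.

88.2 px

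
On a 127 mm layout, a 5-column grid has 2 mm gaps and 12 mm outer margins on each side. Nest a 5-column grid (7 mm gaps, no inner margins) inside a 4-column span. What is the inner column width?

10.8 mm

Take off 24 mm of margins, leaving 103 mm.
103 − 4·2 = 95; ÷5 gives c = 19 mm.
4 columns plus 3 gaps: 76 + 6 = 82 mm.
5 columns + 4 gaps: 5d + 4·7 = 82.
5d = 82 − 28 = 54, so d = 10.8 mm.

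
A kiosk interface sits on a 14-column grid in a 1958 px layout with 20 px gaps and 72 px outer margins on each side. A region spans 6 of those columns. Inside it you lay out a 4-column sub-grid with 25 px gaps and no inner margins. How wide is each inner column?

Outer content = 1958 − 2·72 = 1814 px.
1814 − 13·20 = 1554; ÷14 gives c = 111 px.
Span of 6: 6·111 + 5·20 = 666 + 100 = 766 px.
Subtracting 3 gaps of 25 leaves 691 for 4 columns, so d = 172.75 px.

172.75 px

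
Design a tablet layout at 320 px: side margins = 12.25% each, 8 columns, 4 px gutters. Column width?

Each margin = 12.25% of 320 = 39.2 px; content = 320 − 2·39.2 = 241.6 px.
8c + 7·4 = 241.6 → 8c = 213.6 → c = 26.7 px.

26.7 px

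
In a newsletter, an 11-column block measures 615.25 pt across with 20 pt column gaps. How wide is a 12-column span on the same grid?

673 pt

11c + 10·20 = 615.25 → 11c = 415.25 → c = 37.75 pt.
12 columns plus 11 column gaps: 453 + 220 = 673 pt.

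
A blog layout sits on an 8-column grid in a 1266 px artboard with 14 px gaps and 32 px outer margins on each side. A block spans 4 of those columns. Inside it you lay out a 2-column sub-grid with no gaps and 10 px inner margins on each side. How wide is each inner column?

287 px

Inside the margins: 1266 − 64 = 1202 px.
8 columns + 7 gaps: 8c + 7·14 = 1202.
8c = 1202 − 98 = 1104, so c = 138 px.
4 columns plus 3 gaps: 552 + 42 = 594 px.
Inner content = 594 − 2·10 = 574 px.
With no gaps, each column is 574/2 = 287 px.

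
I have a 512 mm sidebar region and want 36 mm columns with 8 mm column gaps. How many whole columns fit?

11 columns

11 columns: 11·36 + 10·8 = 476 mm ≤ 512.
12 columns: 520 mm > 512. So 11.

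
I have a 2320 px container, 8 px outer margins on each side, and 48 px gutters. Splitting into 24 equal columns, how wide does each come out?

50 px

Content width = 2320 − 2·8 = 2304 px.
24c + 23·48 = 2304 → 24c = 1200 → c = 50 px.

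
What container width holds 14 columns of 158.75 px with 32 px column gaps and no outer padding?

2638.5 px

Total width: 14·158.75 + 13·32 = 2638.5 px.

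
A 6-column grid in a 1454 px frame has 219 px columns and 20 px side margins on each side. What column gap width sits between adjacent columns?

20 px

Inside the margins: 1454 − 40 = 1414 px.
6·219 + 5g = 1414 → 5g = 100 → g = 20 px.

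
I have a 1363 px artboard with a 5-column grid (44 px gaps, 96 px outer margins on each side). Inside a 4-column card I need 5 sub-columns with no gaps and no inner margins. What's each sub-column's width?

Take off 192 px of margins, leaving 1171 px.
1171 − 4·44 = 995; ÷5 gives c = 199 px.
4 columns plus 3 gaps: 796 + 132 = 928 px.
With no gaps, each column is 928/5 = 185.6 px.

185.6 px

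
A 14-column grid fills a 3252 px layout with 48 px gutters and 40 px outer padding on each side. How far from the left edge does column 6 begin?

1190 px

Subtract both margins: 3252 − 2·40 = 3172 px.
3172 − 13·48 = 2548; ÷14 gives c = 182 px.
Column 6 starts at margin + 5·(column + gutter) = 40 + 5·230 = 1190 px.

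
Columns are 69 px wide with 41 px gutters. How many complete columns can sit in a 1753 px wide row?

k columns need k·69 + (k−1)·41 = k·110 − 41.
k·110 − 41 ≤ 1753 → k ≤ 1794 / 110 ≈ 16.31, so k = 16.

16 columns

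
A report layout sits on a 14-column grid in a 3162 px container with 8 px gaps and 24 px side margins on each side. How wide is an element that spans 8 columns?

Subtract both margins: 3162 − 2·24 = 3114 px.
14c + 13·8 = 3114 → 14c = 3010 → c = 215 px.
Span of 8: 8·215 + 7·8 = 1720 + 56 = 1776 px.

1776 px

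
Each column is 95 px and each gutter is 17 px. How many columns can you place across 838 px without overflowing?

7 columns

Each extra column adds 95 + 17 = 112 px.
(838 + 17) / 112 = 7.63, so 7 columns fit.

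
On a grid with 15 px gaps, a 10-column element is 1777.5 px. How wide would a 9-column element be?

1598.25 px

10c + 9·15 = 1777.5 → 10c = 1642.5 → c = 164.25 px.
Span of 9: 9·164.25 + 8·15 = 1478.25 + 120 = 1598.25 px.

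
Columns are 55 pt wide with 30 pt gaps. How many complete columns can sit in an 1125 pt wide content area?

Each extra column adds 55 + 30 = 85 pt.
(1125 + 30) / 85 = 13.59, so 13 columns fit.

13 columns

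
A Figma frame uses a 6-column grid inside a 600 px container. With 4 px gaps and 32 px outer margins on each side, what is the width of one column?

Inside the margins: 600 − 64 = 536 px.
6 columns + 5 gaps: 6c + 5·4 = 536.
6c = 536 − 20 = 516, so c = 86 px.

86 px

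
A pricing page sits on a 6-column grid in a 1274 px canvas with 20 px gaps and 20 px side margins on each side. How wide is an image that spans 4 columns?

Content width = 1274 − 2·20 = 1234 px.
6c + 5·20 = 1234 → 6c = 1134 → c = 189 px.
Span of 4: 4·189 + 3·20 = 756 + 60 = 816 px.

816 px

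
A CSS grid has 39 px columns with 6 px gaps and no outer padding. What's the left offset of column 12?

No margin, so column 12 starts at 11·(column + gutter) = 11·45 = 495 px.

495 px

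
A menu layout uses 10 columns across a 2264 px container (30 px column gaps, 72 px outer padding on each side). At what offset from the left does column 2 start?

Content = 2264 − 2·72 = 2120 px.
10c + 9·30 = 2120 → 10c = 1850 → c = 185 px.
Before column 2: the margin + 1 column + 1 column gap.
Offset = 72 + 1·(185 + 30) = 72 + 215 = 287 px.

287 px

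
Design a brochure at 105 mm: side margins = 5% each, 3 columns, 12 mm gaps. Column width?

23.5 mm

Margins: 5% × 105 = 5.25 mm each, so content = 105 − 10.5 = 94.5 mm.
Subtracting 2 gaps of 12 leaves 70.5 for 3 columns, so c = 23.5 mm.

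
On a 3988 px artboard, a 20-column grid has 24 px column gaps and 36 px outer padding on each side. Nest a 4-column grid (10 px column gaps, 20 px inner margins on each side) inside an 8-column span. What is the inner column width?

Subtract both margins: 3988 − 2·36 = 3916 px.
3916 − 19·24 = 3460; ÷20 gives c = 173 px.
Span of 8: 8·173 + 7·24 = 1384 + 168 = 1552 px.
Inner content = 1552 − 2·20 = 1512 px.
4d + 3·10 = 1512 → 4d = 1482 → d = 370.5 px.

370.5 px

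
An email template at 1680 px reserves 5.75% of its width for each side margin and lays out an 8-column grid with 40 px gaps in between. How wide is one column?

150.85 px

Margins: 5.75% × 1680 = 96.6 px each, so content = 1680 − 193.2 = 1486.8 px.
Subtracting 7 gaps of 40 leaves 1206.8 for 8 columns, so c = 150.85 px.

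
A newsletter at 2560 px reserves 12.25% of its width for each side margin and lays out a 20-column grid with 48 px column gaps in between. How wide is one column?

51.04 px

Each margin = 12.25% of 2560 = 313.6 px; content = 2560 − 2·313.6 = 1932.8 px.
20 columns + 19 column gaps: 20c + 19·48 = 1932.8.
20c = 1932.8 − 912 = 1020.8, so c = 51.04 px.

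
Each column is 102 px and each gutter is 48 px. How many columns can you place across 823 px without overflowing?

5 columns

5 columns: 5·102 + 4·48 = 702 px ≤ 823.
6 columns: 852 px > 823. So 5.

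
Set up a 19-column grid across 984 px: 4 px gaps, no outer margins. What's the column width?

48 px

19 columns + 18 gaps: 19c + 18·4 = 984.
19c = 984 − 72 = 912, so c = 48 px.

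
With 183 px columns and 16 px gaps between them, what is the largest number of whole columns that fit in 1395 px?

Each extra column adds 183 + 16 = 199 px.
(1395 + 16) / 199 = 7.09, so 7 columns fit.

7 columns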